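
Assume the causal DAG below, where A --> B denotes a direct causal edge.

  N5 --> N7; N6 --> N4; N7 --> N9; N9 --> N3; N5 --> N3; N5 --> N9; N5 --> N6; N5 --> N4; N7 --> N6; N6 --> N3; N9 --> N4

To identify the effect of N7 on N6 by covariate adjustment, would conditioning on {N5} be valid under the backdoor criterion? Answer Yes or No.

Backdoor paths from N7 to N6 (paths whose first edge points into N7):
  P1: N7 <- N5 -> N9 -> N4 <- N6
  P2: N7 <- N5 -> N9 -> N3 <- N6
  P3: N7 <- N5 -> N6
  P4: N7 <- N5 -> N4 <- N9 -> N3 <- N6
  P5: N7 <- N5 -> N4 <- N6
  P6: N7 <- N5 -> N3 <- N9 -> N4 <- N6
  P7: N7 <- N5 -> N3 <- N6
Condition 1 (no descendant of N7 in the set): holds — descendants of N7 are {N3, N4, N6, N9}; none are in {N5}.
Condition 2 (every backdoor path blocked by {N5}):
  P1: blocked at fork node N5 ∈ conditioning set.
  P2: blocked at fork node N5 ∈ conditioning set.
  P3: blocked at fork node N5 ∈ conditioning set.
  P4: blocked at fork node N5 ∈ conditioning set.
  P5: blocked at fork node N5 ∈ conditioning set.
  P6: blocked at fork node N5 ∈ conditioning set.
  P7: blocked at fork node N5 ∈ conditioning set.
{N5} satisfies the backdoor criterion.

Yes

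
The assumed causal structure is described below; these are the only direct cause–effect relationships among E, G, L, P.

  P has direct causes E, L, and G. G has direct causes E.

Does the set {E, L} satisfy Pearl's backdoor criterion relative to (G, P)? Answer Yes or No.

Backdoor paths from G to P (paths whose first edge points into G):
  P1: G <- E -> P
Condition 1 (no descendant of G in the set): holds — descendants of G are {P}; none are in {E, L}.
Condition 2 (every backdoor path blocked by {E, L}):
  P1: blocked at fork node E ∈ conditioning set.
{E, L} satisfies the backdoor criterion.

Yes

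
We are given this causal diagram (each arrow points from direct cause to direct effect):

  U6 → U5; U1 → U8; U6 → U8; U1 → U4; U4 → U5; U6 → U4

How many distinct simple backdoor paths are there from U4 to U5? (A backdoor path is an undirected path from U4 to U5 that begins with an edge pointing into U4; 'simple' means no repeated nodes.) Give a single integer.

2

A backdoor path from U4 to U5 is any simple undirected path whose first edge points into U4 (i.e. leaves U4 via a parent).
Parents of U4: {U1, U6}.
Enumerating:
  P1: U4 <- U1 -> U8 <- U6 -> U5
  P2: U4 <- U6 -> U5
That exhausts the simple backdoor paths. Count: 2.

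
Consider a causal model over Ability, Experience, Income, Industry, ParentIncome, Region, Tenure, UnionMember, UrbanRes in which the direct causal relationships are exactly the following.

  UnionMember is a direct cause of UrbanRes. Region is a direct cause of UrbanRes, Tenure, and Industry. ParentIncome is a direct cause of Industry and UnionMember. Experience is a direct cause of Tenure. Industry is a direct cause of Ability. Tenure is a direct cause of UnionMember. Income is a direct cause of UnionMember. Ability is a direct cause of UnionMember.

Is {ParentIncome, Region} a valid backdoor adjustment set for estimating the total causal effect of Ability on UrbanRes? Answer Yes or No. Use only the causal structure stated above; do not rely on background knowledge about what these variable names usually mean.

Yes

Backdoor paths from Ability to UrbanRes (paths whose first edge points into Ability):
  P1: Ability <- Industry <- ParentIncome -> UnionMember <- Tenure <- Region -> UrbanRes
  P2: Ability <- Industry <- ParentIncome -> UnionMember -> UrbanRes
  P3: Ability <- Industry <- Region -> Tenure -> UnionMember -> UrbanRes
  P4: Ability <- Industry <- Region -> UrbanRes
Condition 1 (no descendant of Ability in the set): holds — descendants of Ability are {UnionMember, UrbanRes}; none are in {ParentIncome, Region}.
Condition 2 (every backdoor path blocked by {ParentIncome, Region}):
  P1: blocked at fork node ParentIncome ∈ conditioning set.
  P2: blocked at fork node ParentIncome ∈ conditioning set.
  P3: blocked at fork node Region ∈ conditioning set.
  P4: blocked at fork node Region ∈ conditioning set.
{ParentIncome, Region} satisfies the backdoor criterion.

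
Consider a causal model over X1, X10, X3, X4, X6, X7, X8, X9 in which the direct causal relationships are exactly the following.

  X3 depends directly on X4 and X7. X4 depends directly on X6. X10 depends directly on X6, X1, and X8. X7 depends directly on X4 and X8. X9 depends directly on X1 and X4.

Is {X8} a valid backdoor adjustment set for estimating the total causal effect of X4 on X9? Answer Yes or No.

Backdoor paths from X4 to X9 (paths whose first edge points into X4):
  P1: X4 <- X6 -> X10 <- X1 -> X9
Condition 1 (no descendant of X4 in the set): holds — descendants of X4 are {X3, X7, X9}; none are in {X8}.
Condition 2 (every backdoor path blocked by {X8}):
  P1: blocked at collider X10 (neither it nor any descendant is in the conditioning set).
{X8} satisfies the backdoor criterion.

Yes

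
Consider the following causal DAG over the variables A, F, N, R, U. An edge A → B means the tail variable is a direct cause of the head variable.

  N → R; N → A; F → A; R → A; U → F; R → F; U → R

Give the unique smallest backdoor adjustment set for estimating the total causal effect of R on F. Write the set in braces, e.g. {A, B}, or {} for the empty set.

{U}

Variables eligible for adjustment (non-descendants of R, excluding R and F): {N, U}.
Backdoor paths from R to F:
  P1: R <- U -> F
  P2: R <- N -> A <- F
The empty set is not sufficient: P1 (R <- U -> F) has no collider blocking it and no conditioned non-collider, so it is open.
Try {U}:
  P1: blocked at fork node U ∈ conditioning set.
  P2: blocked at collider A (neither it nor any descendant is in the conditioning set).
{U} contains no descendant of R and blocks every backdoor path.
No other singleton works — e.g. {N} leaves P1 open — so {U} is the unique smallest valid adjustment set.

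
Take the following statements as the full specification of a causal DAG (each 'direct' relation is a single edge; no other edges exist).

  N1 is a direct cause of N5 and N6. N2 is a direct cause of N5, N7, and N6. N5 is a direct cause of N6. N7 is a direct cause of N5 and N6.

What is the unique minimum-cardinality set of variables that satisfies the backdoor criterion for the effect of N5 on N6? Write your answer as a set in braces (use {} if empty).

Variables eligible for adjustment (non-descendants of N5, excluding N5 and N6): {N1, N2, N7}.
Backdoor paths from N5 to N6:
  P1: N5 <- N1 -> N6
  P2: N5 <- N2 -> N7 -> N6
  P3: N5 <- N2 -> N6
  P4: N5 <- N7 <- N2 -> N6
  P5: N5 <- N7 -> N6
The empty set is not sufficient: P1 (N5 <- N1 -> N6) has no collider blocking it and no conditioned non-collider, so it is open.
Try {N1, N2, N7}:
  P1: blocked at fork node N1 ∈ conditioning set.
  P2: blocked at fork node N2 ∈ conditioning set.
  P3: blocked at fork node N2 ∈ conditioning set.
  P4: blocked at chain node N7 ∈ conditioning set.
  P5: blocked at fork node N7 ∈ conditioning set.
{N1, N2, N7} contains no descendant of N5 and blocks every backdoor path.
Every element of {N1, N2, N7} is needed (dropping N1 leaves P1 open; dropping N2 leaves P3 open; dropping N7 leaves P5 open), so no proper subset is valid.
Among all size-3 subsets of the eligible variables, only {N1, N2, N7} blocks every backdoor path, so it is the unique smallest valid adjustment set.

{N1, N2, N7}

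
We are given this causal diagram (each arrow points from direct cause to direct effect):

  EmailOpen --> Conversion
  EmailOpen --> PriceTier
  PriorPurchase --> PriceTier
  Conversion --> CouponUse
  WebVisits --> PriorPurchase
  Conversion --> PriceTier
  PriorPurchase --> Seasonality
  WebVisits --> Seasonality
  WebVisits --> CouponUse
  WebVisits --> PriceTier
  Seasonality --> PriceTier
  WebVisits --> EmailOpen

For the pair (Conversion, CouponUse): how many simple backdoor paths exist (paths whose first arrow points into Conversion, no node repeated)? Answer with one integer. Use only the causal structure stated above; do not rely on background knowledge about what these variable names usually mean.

6

A backdoor path from Conversion to CouponUse is any simple undirected path whose first edge points into Conversion (i.e. leaves Conversion via a parent).
Parents of Conversion: {EmailOpen}.
Enumerating:
  P1: Conversion <- EmailOpen <- WebVisits -> CouponUse
  P2: Conversion <- EmailOpen -> PriceTier <- WebVisits -> CouponUse
  P3: Conversion <- EmailOpen -> PriceTier <- PriorPurchase <- WebVisits -> CouponUse
  P4: Conversion <- EmailOpen -> PriceTier <- PriorPurchase -> Seasonality <- WebVisits -> CouponUse
  P5: Conversion <- EmailOpen -> PriceTier <- Seasonality <- WebVisits -> CouponUse
  P6: Conversion <- EmailOpen -> PriceTier <- Seasonality <- PriorPurchase <- WebVisits -> CouponUse
That exhausts the simple backdoor paths. Count: 6.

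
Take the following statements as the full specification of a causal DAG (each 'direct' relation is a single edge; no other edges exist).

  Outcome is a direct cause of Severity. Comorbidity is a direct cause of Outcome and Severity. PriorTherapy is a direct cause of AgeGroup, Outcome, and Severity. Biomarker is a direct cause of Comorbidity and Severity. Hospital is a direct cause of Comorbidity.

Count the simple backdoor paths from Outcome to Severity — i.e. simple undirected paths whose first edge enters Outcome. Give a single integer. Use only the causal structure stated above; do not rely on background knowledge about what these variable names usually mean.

3

A backdoor path from Outcome to Severity is any simple undirected path whose first edge points into Outcome (i.e. leaves Outcome via a parent).
Parents of Outcome: {Comorbidity, PriorTherapy}.
Enumerating:
  P1: Outcome <- PriorTherapy -> Severity
  P2: Outcome <- Comorbidity <- Biomarker -> Severity
  P3: Outcome <- Comorbidity -> Severity
That exhausts the simple backdoor paths. Count: 3.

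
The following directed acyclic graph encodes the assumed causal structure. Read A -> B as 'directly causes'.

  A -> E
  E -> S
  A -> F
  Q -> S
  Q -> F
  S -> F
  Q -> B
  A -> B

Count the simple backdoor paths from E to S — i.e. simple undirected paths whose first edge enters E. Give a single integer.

A backdoor path from E to S is any simple undirected path whose first edge points into E (i.e. leaves E via a parent).
Parents of E: {A}.
Enumerating:
  P1: E <- A -> B <- Q -> S
  P2: E <- A -> B <- Q -> F <- S
  P3: E <- A -> F <- Q -> S
  P4: E <- A -> F <- S
That exhausts the simple backdoor paths. Count: 4.

4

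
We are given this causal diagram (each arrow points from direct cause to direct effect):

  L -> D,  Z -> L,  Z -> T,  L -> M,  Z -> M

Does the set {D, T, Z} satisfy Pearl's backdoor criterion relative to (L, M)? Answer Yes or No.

No

Backdoor paths from L to M (paths whose first edge points into L):
  P1: L <- Z -> M
Condition 1 (no descendant of L in the set): FAILS — D is a descendant of L.
Condition 2 (every backdoor path blocked by {D, T, Z}):
  P1: blocked at fork node Z ∈ conditioning set.
{D, T, Z} does not satisfy the backdoor criterion.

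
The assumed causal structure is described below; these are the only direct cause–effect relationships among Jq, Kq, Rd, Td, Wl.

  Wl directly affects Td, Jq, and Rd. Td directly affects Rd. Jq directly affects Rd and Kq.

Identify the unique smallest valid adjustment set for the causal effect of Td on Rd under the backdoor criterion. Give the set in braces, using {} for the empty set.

{Wl}

Variables eligible for adjustment (non-descendants of Td, excluding Td and Rd): {Jq, Kq, Wl}.
Backdoor paths from Td to Rd:
  P1: Td <- Wl -> Jq -> Rd
  P2: Td <- Wl -> Rd
The empty set is not sufficient: P1 (Td <- Wl -> Jq -> Rd) has no collider blocking it and no conditioned non-collider, so it is open.
Try {Wl}:
  P1: blocked at fork node Wl ∈ conditioning set.
  P2: blocked at fork node Wl ∈ conditioning set.
{Wl} contains no descendant of Td and blocks every backdoor path.
No other singleton works — e.g. {Jq} leaves P2 open — so {Wl} is the unique smallest valid adjustment set.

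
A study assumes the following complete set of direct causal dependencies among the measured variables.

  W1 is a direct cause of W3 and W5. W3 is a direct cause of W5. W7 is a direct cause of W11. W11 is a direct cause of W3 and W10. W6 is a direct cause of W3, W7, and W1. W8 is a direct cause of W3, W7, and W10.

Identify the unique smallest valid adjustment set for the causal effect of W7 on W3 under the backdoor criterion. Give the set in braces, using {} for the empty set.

{W6, W8}

Variables eligible for adjustment (non-descendants of W7, excluding W7 and W3): {W1, W6, W8}.
Backdoor paths from W7 to W3:
  P1: W7 <- W8 -> W10 <- W11 -> W3
  P2: W7 <- W8 -> W3
  P3: W7 <- W6 -> W1 -> W3
  P4: W7 <- W6 -> W1 -> W5 <- W3
  P5: W7 <- W6 -> W3
The empty set is not sufficient: P2 (W7 <- W8 -> W3) has no collider blocking it and no conditioned non-collider, so it is open.
Try {W6, W8}:
  P1: blocked at fork node W8 ∈ conditioning set.
  P2: blocked at fork node W8 ∈ conditioning set.
  P3: blocked at fork node W6 ∈ conditioning set.
  P4: blocked at fork node W6 ∈ conditioning set.
  P5: blocked at fork node W6 ∈ conditioning set.
{W6, W8} contains no descendant of W7 and blocks every backdoor path.
Every element of {W6, W8} is needed (dropping W6 leaves P3 open; dropping W8 leaves P2 open), so no proper subset is valid.
Among all size-2 subsets of the eligible variables, only {W6, W8} blocks every backdoor path, so it is the unique smallest valid adjustment set.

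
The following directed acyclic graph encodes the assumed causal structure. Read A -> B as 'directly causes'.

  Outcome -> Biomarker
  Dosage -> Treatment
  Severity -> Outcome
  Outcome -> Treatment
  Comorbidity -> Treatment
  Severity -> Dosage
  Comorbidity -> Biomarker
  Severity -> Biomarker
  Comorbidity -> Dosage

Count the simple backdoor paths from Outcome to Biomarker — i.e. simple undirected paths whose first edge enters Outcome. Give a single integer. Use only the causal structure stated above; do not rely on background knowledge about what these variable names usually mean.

3

A backdoor path from Outcome to Biomarker is any simple undirected path whose first edge points into Outcome (i.e. leaves Outcome via a parent).
Parents of Outcome: {Severity}.
Enumerating:
  P1: Outcome <- Severity -> Biomarker
  P2: Outcome <- Severity -> Dosage <- Comorbidity -> Biomarker
  P3: Outcome <- Severity -> Dosage -> Treatment <- Comorbidity -> Biomarker
That exhausts the simple backdoor paths. Count: 3.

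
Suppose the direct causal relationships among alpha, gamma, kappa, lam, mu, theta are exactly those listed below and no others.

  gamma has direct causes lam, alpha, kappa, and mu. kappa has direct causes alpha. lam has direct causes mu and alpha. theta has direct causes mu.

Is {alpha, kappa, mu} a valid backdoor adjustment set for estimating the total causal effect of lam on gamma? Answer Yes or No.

Backdoor paths from lam to gamma (paths whose first edge points into lam):
  P1: lam <- mu -> gamma
  P2: lam <- alpha -> kappa -> gamma
  P3: lam <- alpha -> gamma
Condition 1 (no descendant of lam in the set): holds — descendants of lam are {gamma}; none are in {alpha, kappa, mu}.
Condition 2 (every backdoor path blocked by {alpha, kappa, mu}):
  P1: blocked at fork node mu ∈ conditioning set.
  P2: blocked at fork node alpha ∈ conditioning set.
  P3: blocked at fork node alpha ∈ conditioning set.
{alpha, kappa, mu} satisfies the backdoor criterion.

Yes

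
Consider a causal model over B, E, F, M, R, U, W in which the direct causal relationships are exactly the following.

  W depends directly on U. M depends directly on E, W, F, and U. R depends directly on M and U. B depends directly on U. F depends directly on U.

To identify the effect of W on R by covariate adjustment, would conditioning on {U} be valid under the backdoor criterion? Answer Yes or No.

Yes

Backdoor paths from W to R (paths whose first edge points into W):
  P1: W <- U -> F -> M -> R
  P2: W <- U -> M -> R
  P3: W <- U -> R
Condition 1 (no descendant of W in the set): holds — descendants of W are {M, R}; none are in {U}.
Condition 2 (every backdoor path blocked by {U}):
  P1: blocked at fork node U ∈ conditioning set.
  P2: blocked at fork node U ∈ conditioning set.
  P3: blocked at fork node U ∈ conditioning set.
{U} satisfies the backdoor criterion.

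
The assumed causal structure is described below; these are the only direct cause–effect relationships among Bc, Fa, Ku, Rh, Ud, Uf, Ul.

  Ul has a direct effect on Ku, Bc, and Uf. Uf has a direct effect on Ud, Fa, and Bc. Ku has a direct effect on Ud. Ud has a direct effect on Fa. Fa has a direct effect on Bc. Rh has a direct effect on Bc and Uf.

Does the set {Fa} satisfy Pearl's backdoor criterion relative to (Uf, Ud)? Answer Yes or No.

No

Backdoor paths from Uf to Ud (paths whose first edge points into Uf):
  P1: Uf <- Ul -> Ku -> Ud
  P2: Uf <- Ul -> Bc <- Fa <- Ud
  P3: Uf <- Rh -> Bc <- Ul -> Ku -> Ud
  P4: Uf <- Rh -> Bc <- Fa <- Ud
Condition 1 (no descendant of Uf in the set): FAILS — Fa is a descendant of Uf.
Condition 2 (every backdoor path blocked by {Fa}):
  P1: open — no interior node is in the conditioning set.
  P2: blocked at collider Bc (neither it nor any descendant is in the conditioning set).
  P3: blocked at collider Bc (neither it nor any descendant is in the conditioning set).
  P4: blocked at collider Bc (neither it nor any descendant is in the conditioning set).
{Fa} does not satisfy the backdoor criterion.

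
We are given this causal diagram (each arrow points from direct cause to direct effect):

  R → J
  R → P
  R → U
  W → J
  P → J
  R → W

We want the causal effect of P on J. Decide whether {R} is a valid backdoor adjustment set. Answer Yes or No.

Yes

Backdoor paths from P to J (paths whose first edge points into P):
  P1: P <- R -> W -> J
  P2: P <- R -> J
Condition 1 (no descendant of P in the set): holds — descendants of P are {J}; none are in {R}.
Condition 2 (every backdoor path blocked by {R}):
  P1: blocked at fork node R ∈ conditioning set.
  P2: blocked at fork node R ∈ conditioning set.
{R} satisfies the backdoor criterion.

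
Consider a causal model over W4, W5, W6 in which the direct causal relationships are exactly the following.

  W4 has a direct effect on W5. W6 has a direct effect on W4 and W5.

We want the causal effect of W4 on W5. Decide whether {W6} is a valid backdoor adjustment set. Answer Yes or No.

Yes

Backdoor paths from W4 to W5 (paths whose first edge points into W4):
  P1: W4 <- W6 -> W5
Condition 1 (no descendant of W4 in the set): holds — descendants of W4 are {W5}; none are in {W6}.
Condition 2 (every backdoor path blocked by {W6}):
  P1: blocked at fork node W6 ∈ conditioning set.
{W6} satisfies the backdoor criterion.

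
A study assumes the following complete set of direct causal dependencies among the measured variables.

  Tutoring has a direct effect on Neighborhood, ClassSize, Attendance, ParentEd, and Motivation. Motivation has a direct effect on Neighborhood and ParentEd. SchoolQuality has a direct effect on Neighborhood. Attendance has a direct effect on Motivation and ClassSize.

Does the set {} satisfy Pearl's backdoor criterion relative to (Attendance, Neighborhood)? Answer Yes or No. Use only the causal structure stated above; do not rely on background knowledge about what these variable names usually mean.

Backdoor paths from Attendance to Neighborhood (paths whose first edge points into Attendance):
  P1: Attendance <- Tutoring -> Motivation -> Neighborhood
  P2: Attendance <- Tutoring -> Neighborhood
  P3: Attendance <- Tutoring -> ParentEd <- Motivation -> Neighborhood
Condition 1 (no descendant of Attendance in the set): holds — descendants of Attendance are {ClassSize, Motivation, Neighborhood, ParentEd}; none are in {}.
Condition 2 (every backdoor path blocked by {}):
  P1: open — no interior node is in the conditioning set.
  P2: open — no interior node is in the conditioning set.
  P3: blocked at collider ParentEd (neither it nor any descendant is in the conditioning set).
{} does not satisfy the backdoor criterion.

No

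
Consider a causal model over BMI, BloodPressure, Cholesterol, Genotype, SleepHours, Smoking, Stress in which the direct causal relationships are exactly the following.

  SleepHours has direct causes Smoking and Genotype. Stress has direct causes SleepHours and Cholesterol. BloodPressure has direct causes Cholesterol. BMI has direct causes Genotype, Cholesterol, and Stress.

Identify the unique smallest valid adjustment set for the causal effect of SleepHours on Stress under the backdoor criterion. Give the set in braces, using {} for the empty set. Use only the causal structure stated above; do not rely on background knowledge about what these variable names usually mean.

Variables eligible for adjustment (non-descendants of SleepHours, excluding SleepHours and Stress): {BloodPressure, Cholesterol, Genotype, Smoking}.
Backdoor paths from SleepHours to Stress:
  P1: SleepHours <- Genotype -> BMI <- Cholesterol -> Stress
  P2: SleepHours <- Genotype -> BMI <- Stress
Each backdoor path contains an unconditioned collider, so every path is already blocked with the empty conditioning set:
  P1: blocked at collider BMI (neither it nor any descendant is in the conditioning set).
  P2: blocked at collider BMI (neither it nor any descendant is in the conditioning set).
The empty set is therefore the unique smallest valid set.

{}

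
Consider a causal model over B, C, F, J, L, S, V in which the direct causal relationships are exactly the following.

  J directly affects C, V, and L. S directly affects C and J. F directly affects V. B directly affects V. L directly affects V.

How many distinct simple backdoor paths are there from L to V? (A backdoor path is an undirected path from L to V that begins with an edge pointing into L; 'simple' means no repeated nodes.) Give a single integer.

A backdoor path from L to V is any simple undirected path whose first edge points into L (i.e. leaves L via a parent).
Parents of L: {J}.
Enumerating:
  P1: L <- J -> V
That exhausts the simple backdoor paths. Count: 1.

1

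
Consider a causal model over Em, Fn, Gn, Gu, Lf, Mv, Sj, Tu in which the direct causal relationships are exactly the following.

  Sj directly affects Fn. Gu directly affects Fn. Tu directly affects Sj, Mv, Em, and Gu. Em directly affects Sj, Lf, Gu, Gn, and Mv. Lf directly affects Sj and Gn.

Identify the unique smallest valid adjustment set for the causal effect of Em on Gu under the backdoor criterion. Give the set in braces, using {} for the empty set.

{Tu}

Variables eligible for adjustment (non-descendants of Em, excluding Em and Gu): {Tu}.
Backdoor paths from Em to Gu:
  P1: Em <- Tu -> Sj -> Fn <- Gu
  P2: Em <- Tu -> Gu
The empty set is not sufficient: P2 (Em <- Tu -> Gu) has no collider blocking it and no conditioned non-collider, so it is open.
Try {Tu}:
  P1: blocked at fork node Tu ∈ conditioning set.
  P2: blocked at fork node Tu ∈ conditioning set.
{Tu} contains no descendant of Em and blocks every backdoor path.
{Tu} is the unique smallest valid adjustment set.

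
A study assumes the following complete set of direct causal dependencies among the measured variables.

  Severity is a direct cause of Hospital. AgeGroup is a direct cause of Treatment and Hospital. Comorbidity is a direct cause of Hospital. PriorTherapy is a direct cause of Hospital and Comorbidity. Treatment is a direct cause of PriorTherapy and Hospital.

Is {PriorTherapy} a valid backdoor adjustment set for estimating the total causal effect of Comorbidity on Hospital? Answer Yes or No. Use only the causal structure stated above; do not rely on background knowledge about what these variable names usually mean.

Yes

Backdoor paths from Comorbidity to Hospital (paths whose first edge points into Comorbidity):
  P1: Comorbidity <- PriorTherapy <- Treatment <- AgeGroup -> Hospital
  P2: Comorbidity <- PriorTherapy <- Treatment -> Hospital
  P3: Comorbidity <- PriorTherapy -> Hospital
Condition 1 (no descendant of Comorbidity in the set): holds — descendants of Comorbidity are {Hospital}; none are in {PriorTherapy}.
Condition 2 (every backdoor path blocked by {PriorTherapy}):
  P1: blocked at chain node PriorTherapy ∈ conditioning set.
  P2: blocked at chain node PriorTherapy ∈ conditioning set.
  P3: blocked at fork node PriorTherapy ∈ conditioning set.
{PriorTherapy} satisfies the backdoor criterion.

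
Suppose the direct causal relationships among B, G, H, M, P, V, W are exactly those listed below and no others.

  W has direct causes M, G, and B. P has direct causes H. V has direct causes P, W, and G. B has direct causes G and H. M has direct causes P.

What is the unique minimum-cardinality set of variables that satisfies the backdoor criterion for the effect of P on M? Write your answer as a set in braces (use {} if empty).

{}

Variables eligible for adjustment (non-descendants of P, excluding P and M): {B, G, H}.
Backdoor paths from P to M:
  P1: P <- H -> B <- G -> W <- M
  P2: P <- H -> B <- G -> V <- W <- M
  P3: P <- H -> B -> W <- M
Each backdoor path contains an unconditioned collider, so every path is already blocked with the empty conditioning set:
  P1: blocked at collider B (neither it nor any descendant is in the conditioning set).
  P2: blocked at collider B (neither it nor any descendant is in the conditioning set).
  P3: blocked at collider W (neither it nor any descendant is in the conditioning set).
The empty set is therefore the unique smallest valid set.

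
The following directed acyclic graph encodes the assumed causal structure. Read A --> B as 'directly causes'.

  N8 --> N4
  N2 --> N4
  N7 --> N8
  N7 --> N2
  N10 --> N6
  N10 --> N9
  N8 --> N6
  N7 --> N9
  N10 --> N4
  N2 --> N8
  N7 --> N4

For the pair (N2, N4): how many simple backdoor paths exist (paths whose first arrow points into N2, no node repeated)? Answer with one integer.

A backdoor path from N2 to N4 is any simple undirected path whose first edge points into N2 (i.e. leaves N2 via a parent).
Parents of N2: {N7}.
Enumerating:
  P1: N2 <- N7 -> N8 -> N4
  P2: N2 <- N7 -> N8 -> N6 <- N10 -> N4
  P3: N2 <- N7 -> N4
  P4: N2 <- N7 -> N9 <- N10 -> N4
  P5: N2 <- N7 -> N9 <- N10 -> N6 <- N8 -> N4
That exhausts the simple backdoor paths. Count: 5.

5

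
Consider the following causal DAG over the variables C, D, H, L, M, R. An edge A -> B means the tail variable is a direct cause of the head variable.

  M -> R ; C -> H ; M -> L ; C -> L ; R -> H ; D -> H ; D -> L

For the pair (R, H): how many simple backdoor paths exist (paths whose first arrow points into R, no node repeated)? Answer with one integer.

A backdoor path from R to H is any simple undirected path whose first edge points into R (i.e. leaves R via a parent).
Parents of R: {M}.
Enumerating:
  P1: R <- M -> L <- D -> H
  P2: R <- M -> L <- C -> H
That exhausts the simple backdoor paths. Count: 2.

2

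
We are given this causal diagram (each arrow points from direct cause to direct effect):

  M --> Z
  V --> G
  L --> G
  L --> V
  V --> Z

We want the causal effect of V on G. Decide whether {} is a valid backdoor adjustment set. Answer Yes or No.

No

Backdoor paths from V to G (paths whose first edge points into V):
  P1: V <- L -> G
Condition 1 (no descendant of V in the set): holds — descendants of V are {G, Z}; none are in {}.
Condition 2 (every backdoor path blocked by {}):
  P1: open — no interior node is in the conditioning set.
{} does not satisfy the backdoor criterion.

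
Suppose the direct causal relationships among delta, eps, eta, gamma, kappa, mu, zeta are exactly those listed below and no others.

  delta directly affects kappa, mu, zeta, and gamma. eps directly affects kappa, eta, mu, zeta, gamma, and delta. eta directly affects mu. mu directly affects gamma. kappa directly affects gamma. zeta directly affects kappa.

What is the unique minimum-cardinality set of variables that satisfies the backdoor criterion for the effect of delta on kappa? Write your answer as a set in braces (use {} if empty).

{eps}

Variables eligible for adjustment (non-descendants of delta, excluding delta and kappa): {eps, eta}.
Backdoor paths from delta to kappa:
  P1: delta <- eps -> eta -> mu -> gamma <- kappa
  P2: delta <- eps -> zeta -> kappa
  P3: delta <- eps -> kappa
  P4: delta <- eps -> mu -> gamma <- kappa
  P5: delta <- eps -> gamma <- kappa
The empty set is not sufficient: P2 (delta <- eps -> zeta -> kappa) has no collider blocking it and no conditioned non-collider, so it is open.
Try {eps}:
  P1: blocked at fork node eps ∈ conditioning set.
  P2: blocked at fork node eps ∈ conditioning set.
  P3: blocked at fork node eps ∈ conditioning set.
  P4: blocked at fork node eps ∈ conditioning set.
  P5: blocked at fork node eps ∈ conditioning set.
{eps} contains no descendant of delta and blocks every backdoor path.
No other singleton works — e.g. {eta} leaves P2 open — so {eps} is the unique smallest valid adjustment set.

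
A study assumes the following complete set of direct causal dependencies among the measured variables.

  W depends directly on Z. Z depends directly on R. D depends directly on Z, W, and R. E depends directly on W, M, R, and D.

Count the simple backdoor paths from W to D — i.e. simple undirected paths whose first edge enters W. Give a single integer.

A backdoor path from W to D is any simple undirected path whose first edge points into W (i.e. leaves W via a parent).
Parents of W: {Z}.
Enumerating:
  P1: W <- Z <- R -> D
  P2: W <- Z <- R -> E <- D
  P3: W <- Z -> D
That exhausts the simple backdoor paths. Count: 3.

3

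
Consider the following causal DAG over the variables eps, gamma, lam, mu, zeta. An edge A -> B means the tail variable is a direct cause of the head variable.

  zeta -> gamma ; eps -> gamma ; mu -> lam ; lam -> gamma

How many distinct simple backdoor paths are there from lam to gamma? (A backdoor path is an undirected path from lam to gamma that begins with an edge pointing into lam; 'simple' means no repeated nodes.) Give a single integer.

A backdoor path from lam to gamma is any simple undirected path whose first edge points into lam (i.e. leaves lam via a parent).
Parents of lam: {mu}.
No simple path from any parent of lam reaches gamma without revisiting lam, so there are no backdoor paths.

0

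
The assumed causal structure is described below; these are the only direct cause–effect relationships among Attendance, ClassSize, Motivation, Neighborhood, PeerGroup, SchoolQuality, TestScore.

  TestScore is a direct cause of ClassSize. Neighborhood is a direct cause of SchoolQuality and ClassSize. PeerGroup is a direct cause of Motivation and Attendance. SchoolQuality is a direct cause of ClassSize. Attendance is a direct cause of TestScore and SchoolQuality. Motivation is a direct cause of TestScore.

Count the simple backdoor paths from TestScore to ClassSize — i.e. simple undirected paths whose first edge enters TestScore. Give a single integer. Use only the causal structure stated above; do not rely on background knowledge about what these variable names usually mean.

4

A backdoor path from TestScore to ClassSize is any simple undirected path whose first edge points into TestScore (i.e. leaves TestScore via a parent).
Parents of TestScore: {Attendance, Motivation}.
Enumerating:
  P1: TestScore <- Attendance -> SchoolQuality <- Neighborhood -> ClassSize
  P2: TestScore <- Attendance -> SchoolQuality -> ClassSize
  P3: TestScore <- Motivation <- PeerGroup -> Attendance -> SchoolQuality <- Neighborhood -> ClassSize
  P4: TestScore <- Motivation <- PeerGroup -> Attendance -> SchoolQuality -> ClassSize
That exhausts the simple backdoor paths. Count: 4.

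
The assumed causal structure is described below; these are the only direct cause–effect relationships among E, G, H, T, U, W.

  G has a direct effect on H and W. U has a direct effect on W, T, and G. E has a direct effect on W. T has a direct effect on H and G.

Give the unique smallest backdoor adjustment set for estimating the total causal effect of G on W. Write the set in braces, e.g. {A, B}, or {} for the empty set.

Variables eligible for adjustment (non-descendants of G, excluding G and W): {E, T, U}.
Backdoor paths from G to W:
  P1: G <- U -> W
  P2: G <- T <- U -> W
The empty set is not sufficient: P1 (G <- U -> W) has no collider blocking it and no conditioned non-collider, so it is open.
Try {U}:
  P1: blocked at fork node U ∈ conditioning set.
  P2: blocked at fork node U ∈ conditioning set.
{U} contains no descendant of G and blocks every backdoor path.
No other singleton works — e.g. {T} leaves P1 open — so {U} is the unique smallest valid adjustment set.

{U}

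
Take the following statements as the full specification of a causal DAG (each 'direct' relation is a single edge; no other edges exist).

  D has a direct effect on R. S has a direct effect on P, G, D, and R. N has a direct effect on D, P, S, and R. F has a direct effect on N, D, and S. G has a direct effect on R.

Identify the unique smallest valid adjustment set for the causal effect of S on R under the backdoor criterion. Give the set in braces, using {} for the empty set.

Variables eligible for adjustment (non-descendants of S, excluding S and R): {F, N}.
Backdoor paths from S to R:
  P1: S <- F -> N -> D -> R
  P2: S <- F -> N -> R
  P3: S <- F -> D <- N -> R
  P4: S <- F -> D -> R
  P5: S <- N <- F -> D -> R
  P6: S <- N -> D -> R
  P7: S <- N -> R
The empty set is not sufficient: P1 (S <- F -> N -> D -> R) has no collider blocking it and no conditioned non-collider, so it is open.
Try {F, N}:
  P1: blocked at fork node F ∈ conditioning set.
  P2: blocked at fork node F ∈ conditioning set.
  P3: blocked at fork node F ∈ conditioning set.
  P4: blocked at fork node F ∈ conditioning set.
  P5: blocked at chain node N ∈ conditioning set.
  P6: blocked at fork node N ∈ conditioning set.
  P7: blocked at fork node N ∈ conditioning set.
{F, N} contains no descendant of S and blocks every backdoor path.
Every element of {F, N} is needed (dropping F leaves P4 open; dropping N leaves P6 open), so no proper subset is valid.
Among all size-2 subsets of the eligible variables, only {F, N} blocks every backdoor path, so it is the unique smallest valid adjustment set.

{F, N}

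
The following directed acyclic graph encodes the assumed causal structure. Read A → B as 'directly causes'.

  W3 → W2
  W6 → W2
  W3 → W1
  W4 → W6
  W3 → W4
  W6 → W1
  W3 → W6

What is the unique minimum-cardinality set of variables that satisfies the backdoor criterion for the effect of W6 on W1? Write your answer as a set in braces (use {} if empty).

Variables eligible for adjustment (non-descendants of W6, excluding W6 and W1): {W3, W4}.
Backdoor paths from W6 to W1:
  P1: W6 <- W3 -> W1
  P2: W6 <- W4 <- W3 -> W1
The empty set is not sufficient: P1 (W6 <- W3 -> W1) has no collider blocking it and no conditioned non-collider, so it is open.
Try {W3}:
  P1: blocked at fork node W3 ∈ conditioning set.
  P2: blocked at fork node W3 ∈ conditioning set.
{W3} contains no descendant of W6 and blocks every backdoor path.
No other singleton works — e.g. {W4} leaves P1 open — so {W3} is the unique smallest valid adjustment set.

{W3}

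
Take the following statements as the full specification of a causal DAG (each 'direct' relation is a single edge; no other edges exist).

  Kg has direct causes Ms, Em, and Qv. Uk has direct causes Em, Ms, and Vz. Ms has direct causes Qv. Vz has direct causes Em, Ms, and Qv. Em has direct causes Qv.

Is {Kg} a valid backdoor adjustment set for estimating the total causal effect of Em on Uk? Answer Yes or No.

Backdoor paths from Em to Uk (paths whose first edge points into Em):
  P1: Em <- Qv -> Ms -> Vz -> Uk
  P2: Em <- Qv -> Ms -> Uk
  P3: Em <- Qv -> Vz <- Ms -> Uk
  P4: Em <- Qv -> Vz -> Uk
  P5: Em <- Qv -> Kg <- Ms -> Vz -> Uk
  P6: Em <- Qv -> Kg <- Ms -> Uk
Condition 1 (no descendant of Em in the set): FAILS — Kg is a descendant of Em.
Condition 2 (every backdoor path blocked by {Kg}):
  P1: open — no interior node is in the conditioning set.
  P2: open — no interior node is in the conditioning set.
  P3: blocked at collider Vz (neither it nor any descendant is in the conditioning set).
  P4: open — no interior node is in the conditioning set.
  P5: open — collider(s) Kg are conditioned on (or have a conditioned descendant) and no non-collider on the path is in the set.
  P6: open — collider(s) Kg are conditioned on (or have a conditioned descendant) and no non-collider on the path is in the set.
{Kg} does not satisfy the backdoor criterion.

No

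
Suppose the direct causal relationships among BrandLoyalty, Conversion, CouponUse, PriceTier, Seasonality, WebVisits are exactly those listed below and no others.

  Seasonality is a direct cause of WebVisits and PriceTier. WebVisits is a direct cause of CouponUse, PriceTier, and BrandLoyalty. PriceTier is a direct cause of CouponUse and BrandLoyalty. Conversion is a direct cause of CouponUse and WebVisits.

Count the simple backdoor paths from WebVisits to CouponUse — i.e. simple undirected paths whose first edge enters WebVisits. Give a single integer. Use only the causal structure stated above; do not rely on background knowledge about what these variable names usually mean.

A backdoor path from WebVisits to CouponUse is any simple undirected path whose first edge points into WebVisits (i.e. leaves WebVisits via a parent).
Parents of WebVisits: {Conversion, Seasonality}.
Enumerating:
  P1: WebVisits <- Conversion -> CouponUse
  P2: WebVisits <- Seasonality -> PriceTier -> CouponUse
That exhausts the simple backdoor paths. Count: 2.

2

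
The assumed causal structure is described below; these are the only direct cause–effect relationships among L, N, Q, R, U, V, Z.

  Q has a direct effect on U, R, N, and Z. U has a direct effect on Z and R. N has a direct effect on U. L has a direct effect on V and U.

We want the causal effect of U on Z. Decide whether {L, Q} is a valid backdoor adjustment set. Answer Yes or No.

Yes

Backdoor paths from U to Z (paths whose first edge points into U):
  P1: U <- Q -> Z
  P2: U <- N <- Q -> Z
Condition 1 (no descendant of U in the set): holds — descendants of U are {R, Z}; none are in {L, Q}.
Condition 2 (every backdoor path blocked by {L, Q}):
  P1: blocked at fork node Q ∈ conditioning set.
  P2: blocked at fork node Q ∈ conditioning set.
{L, Q} satisfies the backdoor criterion.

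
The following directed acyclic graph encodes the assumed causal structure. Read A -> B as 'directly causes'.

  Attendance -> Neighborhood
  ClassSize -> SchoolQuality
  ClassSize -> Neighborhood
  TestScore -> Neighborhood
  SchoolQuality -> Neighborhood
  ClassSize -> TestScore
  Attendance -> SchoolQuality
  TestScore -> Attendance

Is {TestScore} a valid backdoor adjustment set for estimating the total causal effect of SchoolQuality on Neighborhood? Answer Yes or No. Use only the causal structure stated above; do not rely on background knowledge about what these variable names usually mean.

No

Backdoor paths from SchoolQuality to Neighborhood (paths whose first edge points into SchoolQuality):
  P1: SchoolQuality <- ClassSize -> TestScore -> Attendance -> Neighborhood
  P2: SchoolQuality <- ClassSize -> TestScore -> Neighborhood
  P3: SchoolQuality <- ClassSize -> Neighborhood
  P4: SchoolQuality <- Attendance <- TestScore <- ClassSize -> Neighborhood
  P5: SchoolQuality <- Attendance <- TestScore -> Neighborhood
  P6: SchoolQuality <- Attendance -> Neighborhood
Condition 1 (no descendant of SchoolQuality in the set): holds — descendants of SchoolQuality are {Neighborhood}; none are in {TestScore}.
Condition 2 (every backdoor path blocked by {TestScore}):
  P1: blocked at chain node TestScore ∈ conditioning set.
  P2: blocked at chain node TestScore ∈ conditioning set.
  P3: open — no interior node is in the conditioning set.
  P4: blocked at chain node TestScore ∈ conditioning set.
  P5: blocked at fork node TestScore ∈ conditioning set.
  P6: open — no interior node is in the conditioning set.
{TestScore} does not satisfy the backdoor criterion.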